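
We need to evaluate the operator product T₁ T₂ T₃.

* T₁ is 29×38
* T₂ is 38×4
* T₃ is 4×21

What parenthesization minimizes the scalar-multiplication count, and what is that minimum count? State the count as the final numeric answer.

6844

(T₁ (T₂ T₃)): cost 26334.
((T₁ T₂) T₃): cost 6844.
Optimal: ((T₁ T₂) T₃) with cost 6844.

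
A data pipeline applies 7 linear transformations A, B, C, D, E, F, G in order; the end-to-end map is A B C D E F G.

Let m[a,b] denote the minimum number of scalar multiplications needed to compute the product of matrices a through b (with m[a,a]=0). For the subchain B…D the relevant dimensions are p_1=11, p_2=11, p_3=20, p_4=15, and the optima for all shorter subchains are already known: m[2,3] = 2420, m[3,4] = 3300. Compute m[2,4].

m[2,4] = min over k∈[2,3] of m[2,k]+m[k+1,4]+p_{1}·p_k·p_{4}.
k=2: 0 + 3300 + 11·11·15 = 5115; k=3: 2420 + 0 + 11·20·15 = 5720.
Minimum: 5115 at k=2.

5115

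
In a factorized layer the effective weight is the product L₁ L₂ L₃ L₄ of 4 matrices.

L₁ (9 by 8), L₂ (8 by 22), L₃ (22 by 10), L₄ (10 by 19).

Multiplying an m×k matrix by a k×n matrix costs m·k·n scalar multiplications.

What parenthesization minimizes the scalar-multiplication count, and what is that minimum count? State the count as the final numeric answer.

Adjacent pairs: L₁L₂ = 9·8·22 = 1584; L₂L₃ = 8·22·10 = 1760; L₃L₄ = 22·10·19 = 4180.
Length 3: L₁..L₃: k=1: 0+1760+9·8·10=2480; k=2: 1584+0+9·22·10=3564 → min 2480 | L₂..L₄: k=2: 0+4180+8·22·19=7524; k=3: 1760+0+8·10·19=3280 → min 3280.
Length 4: L₁..L₄: k=1: 0+3280+9·8·19=4648; k=2: 1584+4180+9·22·19=9526; k=3: 2480+0+9·10·19=4190 → min 4190.
Optimal parenthesization: ((L₁ (L₂ L₃)) L₄) with cost 4190.

4190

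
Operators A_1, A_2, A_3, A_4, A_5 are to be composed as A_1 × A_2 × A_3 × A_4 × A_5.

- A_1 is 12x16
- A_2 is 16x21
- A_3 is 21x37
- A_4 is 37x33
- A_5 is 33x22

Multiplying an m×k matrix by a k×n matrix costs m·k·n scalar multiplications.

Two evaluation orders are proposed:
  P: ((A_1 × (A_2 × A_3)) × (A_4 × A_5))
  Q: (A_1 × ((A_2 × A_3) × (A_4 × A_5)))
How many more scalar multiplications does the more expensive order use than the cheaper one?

376

Order P = ((A_1 × (A_2 × A_3)) × (A_4 × A_5)): (A_2 × A_3): 16×21 by 21×37 → 16×37, cost 16·21·37 = 12432; (A_1 × (A_2 × A_3)): 12×16 by 16×37 → 12×37, cost 12·16·37 = 7104; cumulative 19536; (A_4 × A_5): 37×33 by 33×22 → 37×22, cost 37·33·22 = 26862; ((A_1 × (A_2 × A_3)) × (A_4 × A_5)): 12×37 by 37×22 → 12×22, cost 12·37·22 = 9768; cumulative 56166. Total 56166.
Order Q = (A_1 × ((A_2 × A_3) × (A_4 × A_5))): (A_2 × A_3): 16×21 by 21×37 → 16×37, cost 16·21·37 = 12432; (A_4 × A_5): 37×33 by 33×22 → 37×22, cost 37·33·22 = 26862; ((A_2 × A_3) × (A_4 × A_5)): 16×37 by 37×22 → 16×22, cost 16·37·22 = 13024; cumulative 52318; (A_1 × ((A_2 × A_3) × (A_4 × A_5))): 12×16 by 16×22 → 12×22, cost 12·16·22 = 4224; cumulative 56542. Total 56542.
Difference: |56166 − 56542| = 376.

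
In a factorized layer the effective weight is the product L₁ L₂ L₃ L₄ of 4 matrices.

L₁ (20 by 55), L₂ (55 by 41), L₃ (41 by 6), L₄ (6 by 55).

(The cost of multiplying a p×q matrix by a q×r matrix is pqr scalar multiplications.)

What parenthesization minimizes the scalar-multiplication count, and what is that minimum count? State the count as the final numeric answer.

26730

Adjacent pairs: L₁L₂ = 20·55·41 = 45100; L₂L₃ = 55·41·6 = 13530; L₃L₄ = 41·6·55 = 13530.
Length 3: L₁..L₃: k=1: 0+13530+20·55·6=20130; k=2: 45100+0+20·41·6=50020 → min 20130 | L₂..L₄: k=2: 0+13530+55·41·55=137555; k=3: 13530+0+55·6·55=31680 → min 31680.
Length 4: L₁..L₄: k=1: 0+31680+20·55·55=92180; k=2: 45100+13530+20·41·55=103730; k=3: 20130+0+20·6·55=26730 → min 26730.
Optimal parenthesization: ((L₁ (L₂ L₃)) L₄) with cost 26730.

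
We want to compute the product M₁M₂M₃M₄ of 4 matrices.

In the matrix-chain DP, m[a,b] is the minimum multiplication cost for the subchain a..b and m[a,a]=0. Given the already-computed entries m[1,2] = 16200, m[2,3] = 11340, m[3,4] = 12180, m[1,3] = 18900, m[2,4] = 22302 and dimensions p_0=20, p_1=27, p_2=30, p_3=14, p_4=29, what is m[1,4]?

27020

m[1,4] = min over k∈[1,3] of m[1,k]+m[k+1,4]+p_{0}·p_k·p_{4}.
k=1: 0 + 22302 + 20·27·29 = 37962; k=2: 16200 + 12180 + 20·30·29 = 45780; k=3: 18900 + 0 + 20·14·29 = 27020.
Minimum: 27020 at k=3.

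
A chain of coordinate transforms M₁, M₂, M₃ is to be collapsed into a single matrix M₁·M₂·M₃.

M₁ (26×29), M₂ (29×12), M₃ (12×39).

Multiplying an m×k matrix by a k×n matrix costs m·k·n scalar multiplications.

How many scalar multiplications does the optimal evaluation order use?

21216

Order (M₁·(M₂·M₃)): (M₂·M₃): 29×12 by 12×39 → 29×39, cost 29·12·39 = 13572; (M₁·(M₂·M₃)): 26×29 by 29×39 → 26×39, cost 26·29·39 = 29406; cumulative 42978. Total 42978.
Order ((M₁·M₂)·M₃): (M₁·M₂): 26×29 by 29×12 → 26×12, cost 26·29·12 = 9048; ((M₁·M₂)·M₃): 26×12 by 12×39 → 26×39, cost 26·12·39 = 12168; cumulative 21216. Total 21216.
Minimum: 21216.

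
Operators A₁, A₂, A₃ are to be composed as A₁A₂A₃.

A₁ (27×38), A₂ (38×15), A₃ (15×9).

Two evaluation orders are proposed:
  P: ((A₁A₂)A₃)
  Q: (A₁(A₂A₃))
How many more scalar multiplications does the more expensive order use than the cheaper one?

Order P = ((A₁A₂)A₃): (A₁A₂): 27×38 by 38×15 → 27×15, cost 27·38·15 = 15390; ((A₁A₂)A₃): 27×15 by 15×9 → 27×9, cost 27·15·9 = 3645; cumulative 19035. Total 19035.
Order Q = (A₁(A₂A₃)): (A₂A₃): 38×15 by 15×9 → 38×9, cost 38·15·9 = 5130; (A₁(A₂A₃)): 27×38 by 38×9 → 27×9, cost 27·38·9 = 9234; cumulative 14364. Total 14364.
Difference: |19035 − 14364| = 4671.

4671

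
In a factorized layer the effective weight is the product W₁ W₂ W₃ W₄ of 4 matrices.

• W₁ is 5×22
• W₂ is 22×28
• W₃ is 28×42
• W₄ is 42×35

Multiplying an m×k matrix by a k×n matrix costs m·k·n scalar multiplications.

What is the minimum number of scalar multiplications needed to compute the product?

16310

Adjacent pairs: W₁W₂ = 5·22·28 = 3080; W₂W₃ = 22·28·42 = 25872; W₃W₄ = 28·42·35 = 41160.
Length 3: W₁..W₃: k=1: 0+25872+5·22·42=30492; k=2: 3080+0+5·28·42=8960 → min 8960 | W₂..W₄: k=2: 0+41160+22·28·35=62720; k=3: 25872+0+22·42·35=58212 → min 58212.
Length 4: W₁..W₄: k=1: 0+58212+5·22·35=62062; k=2: 3080+41160+5·28·35=49140; k=3: 8960+0+5·42·35=16310 → min 16310.
Optimal order: (((W₁ W₂) W₃) W₄) with cost 16310.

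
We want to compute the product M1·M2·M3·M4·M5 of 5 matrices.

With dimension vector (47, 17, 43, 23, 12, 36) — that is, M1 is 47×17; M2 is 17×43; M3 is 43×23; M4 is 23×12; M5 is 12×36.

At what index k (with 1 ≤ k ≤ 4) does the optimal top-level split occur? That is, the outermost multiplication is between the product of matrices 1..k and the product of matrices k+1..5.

4

Adjacent pairs: M1M2 = 47·17·43 = 34357; M2M3 = 17·43·23 = 16813; M3M4 = 43·23·12 = 11868; M4M5 = 23·12·36 = 9936.
Length 3: M1..M3: k=1: 0+16813+47·17·23=35190; k=2: 34357+0+47·43·23=80840 → min 35190 | M2..M4: k=2: 0+11868+17·43·12=20640; k=3: 16813+0+17·23·12=21505 → min 20640 | M3..M5: k=3: 0+9936+43·23·36=45540; k=4: 11868+0+43·12·36=30444 → min 30444.
Length 4: M1..M4: k=1: 0+20640+47·17·12=30228; k=2: 34357+11868+47·43·12=70477; k=3: 35190+0+47·23·12=48162 → min 30228 | M2..M5: k=2: 0+30444+17·43·36=56760; k=3: 16813+9936+17·23·36=40825; k=4: 20640+0+17·12·36=27984 → min 27984.
Top-level splits: k=1: (M1..M1)·(M2..M5) → 0+27984+47·17·36 = 56748; k=2: (M1..M2)·(M3..M5) → 34357+30444+47·43·36 = 137557; k=3: (M1..M3)·(M4..M5) → 35190+9936+47·23·36 = 84042; k=4: (M1..M4)·(M5..M5) → 30228+0+47·12·36 = 50532.
Best split is after M4, i.e. k = 4.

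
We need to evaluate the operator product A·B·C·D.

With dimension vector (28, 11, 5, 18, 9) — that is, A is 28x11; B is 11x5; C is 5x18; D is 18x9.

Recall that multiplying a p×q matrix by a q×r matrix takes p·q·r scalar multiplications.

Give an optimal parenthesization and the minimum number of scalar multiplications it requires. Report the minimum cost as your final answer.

Adjacent pairs: AB = 28·11·5 = 1540; BC = 11·5·18 = 990; CD = 5·18·9 = 810.
Length 3: A..C: k=1: 0+990+28·11·18=6534; k=2: 1540+0+28·5·18=4060 → min 4060 | B..D: k=2: 0+810+11·5·9=1305; k=3: 990+0+11·18·9=2772 → min 1305.
Length 4: A..D: k=1: 0+1305+28·11·9=4077; k=2: 1540+810+28·5·9=3610; k=3: 4060+0+28·18·9=8596 → min 3610.
Optimal parenthesization: ((A·B)·(C·D)) with cost 3610.

3610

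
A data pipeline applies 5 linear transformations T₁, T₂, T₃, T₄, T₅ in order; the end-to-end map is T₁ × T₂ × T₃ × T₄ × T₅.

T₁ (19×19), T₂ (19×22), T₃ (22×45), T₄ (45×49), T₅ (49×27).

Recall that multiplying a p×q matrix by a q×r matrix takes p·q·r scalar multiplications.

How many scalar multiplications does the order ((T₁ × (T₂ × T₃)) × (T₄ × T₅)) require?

(T₂ × T₃): 19×22 by 22×45 → 19×45, cost 19·22·45 = 18810
(T₁ × (T₂ × T₃)): 19×19 by 19×45 → 19×45, cost 19·19·45 = 16245; cumulative 35055
(T₄ × T₅): 45×49 by 49×27 → 45×27, cost 45·49·27 = 59535
((T₁ × (T₂ × T₃)) × (T₄ × T₅)): 19×45 by 45×27 → 19×27, cost 19·45·27 = 23085; cumulative 117675
Total: 117675 scalar multiplications.

117675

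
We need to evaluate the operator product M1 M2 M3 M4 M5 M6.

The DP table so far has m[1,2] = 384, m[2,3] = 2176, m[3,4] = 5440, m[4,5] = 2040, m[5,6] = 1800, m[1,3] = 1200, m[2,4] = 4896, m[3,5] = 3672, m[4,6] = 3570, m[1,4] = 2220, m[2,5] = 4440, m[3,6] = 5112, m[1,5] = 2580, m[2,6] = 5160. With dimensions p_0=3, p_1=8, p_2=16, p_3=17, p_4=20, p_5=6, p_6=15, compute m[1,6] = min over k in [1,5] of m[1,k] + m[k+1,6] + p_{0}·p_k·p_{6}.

2850

m[1,6] = min over k∈[1,5] of m[1,k]+m[k+1,6]+p_{0}·p_k·p_{6}.
k=1: 0 + 5160 + 3·8·15 = 5520; k=2: 384 + 5112 + 3·16·15 = 6216; k=3: 1200 + 3570 + 3·17·15 = 5535; k=4: 2220 + 1800 + 3·20·15 = 4920; k=5: 2580 + 0 + 3·6·15 = 2850.
Minimum: 2850 at k=5.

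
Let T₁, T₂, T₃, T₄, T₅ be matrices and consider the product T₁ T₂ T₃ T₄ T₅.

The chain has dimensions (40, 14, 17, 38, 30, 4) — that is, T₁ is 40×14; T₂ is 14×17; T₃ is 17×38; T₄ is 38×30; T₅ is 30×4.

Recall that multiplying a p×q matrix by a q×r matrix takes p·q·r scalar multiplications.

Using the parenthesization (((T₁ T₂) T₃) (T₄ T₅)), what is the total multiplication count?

46000

(T₁ T₂): 40×14 by 14×17 → 40×17, cost 40·14·17 = 9520
((T₁ T₂) T₃): 40×17 by 17×38 → 40×38, cost 40·17·38 = 25840; cumulative 35360
(T₄ T₅): 38×30 by 30×4 → 38×4, cost 38·30·4 = 4560
(((T₁ T₂) T₃) (T₄ T₅)): 40×38 by 38×4 → 40×4, cost 40·38·4 = 6080; cumulative 46000
Total: 46000 scalar multiplications.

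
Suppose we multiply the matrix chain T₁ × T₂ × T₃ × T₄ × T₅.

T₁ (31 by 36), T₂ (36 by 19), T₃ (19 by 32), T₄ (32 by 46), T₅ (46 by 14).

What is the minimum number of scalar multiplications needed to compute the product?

Adjacent pairs: T₁T₂ = 31·36·19 = 21204; T₂T₃ = 36·19·32 = 21888; T₃T₄ = 19·32·46 = 27968; T₄T₅ = 32·46·14 = 20608.
Length 3: T₁..T₃: k=1: 0+21888+31·36·32=57600; k=2: 21204+0+31·19·32=40052 → min 40052 | T₂..T₄: k=2: 0+27968+36·19·46=59432; k=3: 21888+0+36·32·46=74880 → min 59432 | T₃..T₅: k=3: 0+20608+19·32·14=29120; k=4: 27968+0+19·46·14=40204 → min 29120.
Length 4: T₁..T₄: k=1: 0+59432+31·36·46=110768; k=2: 21204+27968+31·19·46=76266; k=3: 40052+0+31·32·46=85684 → min 76266 | T₂..T₅: k=2: 0+29120+36·19·14=38696; k=3: 21888+20608+36·32·14=58624; k=4: 59432+0+36·46·14=82616 → min 38696.
Length 5: T₁..T₅: k=1: 0+38696+31·36·14=54320; k=2: 21204+29120+31·19·14=58570; k=3: 40052+20608+31·32·14=74548; k=4: 76266+0+31·46·14=96230 → min 54320.
Optimal order: (T₁ × (T₂ × (T₃ × (T₄ × T₅)))) with cost 54320.

54320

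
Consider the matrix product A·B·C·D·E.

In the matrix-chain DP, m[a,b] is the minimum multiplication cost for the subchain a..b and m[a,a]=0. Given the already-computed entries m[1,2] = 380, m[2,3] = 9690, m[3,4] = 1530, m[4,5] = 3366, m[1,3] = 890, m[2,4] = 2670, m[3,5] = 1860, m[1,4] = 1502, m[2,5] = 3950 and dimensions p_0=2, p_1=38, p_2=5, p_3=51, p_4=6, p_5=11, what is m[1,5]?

1634

m[1,5] = min over k∈[1,4] of m[1,k]+m[k+1,5]+p_{0}·p_k·p_{5}.
k=1: 0 + 3950 + 2·38·11 = 4786; k=2: 380 + 1860 + 2·5·11 = 2350; k=3: 890 + 3366 + 2·51·11 = 5378; k=4: 1502 + 0 + 2·6·11 = 1634.
Minimum: 1634 at k=4.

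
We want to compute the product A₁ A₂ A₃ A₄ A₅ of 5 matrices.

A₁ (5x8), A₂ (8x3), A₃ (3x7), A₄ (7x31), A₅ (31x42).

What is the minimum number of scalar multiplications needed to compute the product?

5307

Adjacent pairs: A₁A₂ = 5·8·3 = 120; A₂A₃ = 8·3·7 = 168; A₃A₄ = 3·7·31 = 651; A₄A₅ = 7·31·42 = 9114.
Length 3: A₁..A₃: k=1: 0+168+5·8·7=448; k=2: 120+0+5·3·7=225 → min 225 | A₂..A₄: k=2: 0+651+8·3·31=1395; k=3: 168+0+8·7·31=1904 → min 1395 | A₃..A₅: k=3: 0+9114+3·7·42=9996; k=4: 651+0+3·31·42=4557 → min 4557.
Length 4: A₁..A₄: k=1: 0+1395+5·8·31=2635; k=2: 120+651+5·3·31=1236; k=3: 225+0+5·7·31=1310 → min 1236 | A₂..A₅: k=2: 0+4557+8·3·42=5565; k=3: 168+9114+8·7·42=11634; k=4: 1395+0+8·31·42=11811 → min 5565.
Length 5: A₁..A₅: k=1: 0+5565+5·8·42=7245; k=2: 120+4557+5·3·42=5307; k=3: 225+9114+5·7·42=10809; k=4: 1236+0+5·31·42=7746 → min 5307.
Optimal order: ((A₁ A₂) ((A₃ A₄) A₅)) with cost 5307.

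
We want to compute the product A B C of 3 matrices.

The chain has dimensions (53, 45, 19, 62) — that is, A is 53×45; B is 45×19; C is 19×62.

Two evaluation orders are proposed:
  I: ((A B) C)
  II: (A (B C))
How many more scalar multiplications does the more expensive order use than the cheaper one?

93131

Order I = ((A B) C): (A B): 53×45 by 45×19 → 53×19, cost 53·45·19 = 45315; ((A B) C): 53×19 by 19×62 → 53×62, cost 53·19·62 = 62434; cumulative 107749. Total 107749.
Order II = (A (B C)): (B C): 45×19 by 19×62 → 45×62, cost 45·19·62 = 53010; (A (B C)): 53×45 by 45×62 → 53×62, cost 53·45·62 = 147870; cumulative 200880. Total 200880.
Difference: |107749 − 200880| = 93131.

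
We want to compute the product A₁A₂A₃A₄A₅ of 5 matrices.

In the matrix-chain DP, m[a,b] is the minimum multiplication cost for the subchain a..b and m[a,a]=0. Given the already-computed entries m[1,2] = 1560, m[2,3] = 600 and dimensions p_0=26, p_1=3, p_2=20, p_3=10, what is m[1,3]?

1380

m[1,3] = min over k∈[1,2] of m[1,k]+m[k+1,3]+p_{0}·p_k·p_{3}.
k=1: 0 + 600 + 26·3·10 = 1380; k=2: 1560 + 0 + 26·20·10 = 6760.
Minimum: 1380 at k=1.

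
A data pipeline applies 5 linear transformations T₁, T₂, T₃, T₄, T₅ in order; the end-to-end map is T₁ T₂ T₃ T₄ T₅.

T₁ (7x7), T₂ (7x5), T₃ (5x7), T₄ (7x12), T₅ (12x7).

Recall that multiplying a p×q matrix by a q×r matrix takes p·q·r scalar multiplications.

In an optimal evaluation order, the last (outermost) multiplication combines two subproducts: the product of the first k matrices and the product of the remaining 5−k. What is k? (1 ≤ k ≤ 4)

Adjacent pairs: T₁T₂ = 7·7·5 = 245; T₂T₃ = 7·5·7 = 245; T₃T₄ = 5·7·12 = 420; T₄T₅ = 7·12·7 = 588.
Length 3: T₁..T₃: k=1: 0+245+7·7·7=588; k=2: 245+0+7·5·7=490 → min 490 | T₂..T₄: k=2: 0+420+7·5·12=840; k=3: 245+0+7·7·12=833 → min 833 | T₃..T₅: k=3: 0+588+5·7·7=833; k=4: 420+0+5·12·7=840 → min 833.
Length 4: T₁..T₄: k=1: 0+833+7·7·12=1421; k=2: 245+420+7·5·12=1085; k=3: 490+0+7·7·12=1078 → min 1078 | T₂..T₅: k=2: 0+833+7·5·7=1078; k=3: 245+588+7·7·7=1176; k=4: 833+0+7·12·7=1421 → min 1078.
Top-level splits: k=1: (T₁..T₁)·(T₂..T₅) → 0+1078+7·7·7 = 1421; k=2: (T₁..T₂)·(T₃..T₅) → 245+833+7·5·7 = 1323; k=3: (T₁..T₃)·(T₄..T₅) → 490+588+7·7·7 = 1421; k=4: (T₁..T₄)·(T₅..T₅) → 1078+0+7·12·7 = 1666.
Best split is after T₂, i.e. k = 2.

2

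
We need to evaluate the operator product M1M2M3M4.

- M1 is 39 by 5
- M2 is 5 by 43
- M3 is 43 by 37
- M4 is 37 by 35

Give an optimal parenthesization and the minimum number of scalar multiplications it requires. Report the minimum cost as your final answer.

Adjacent pairs: M1M2 = 39·5·43 = 8385; M2M3 = 5·43·37 = 7955; M3M4 = 43·37·35 = 55685.
Length 3: M1..M3: k=1: 0+7955+39·5·37=15170; k=2: 8385+0+39·43·37=70434 → min 15170 | M2..M4: k=2: 0+55685+5·43·35=63210; k=3: 7955+0+5·37·35=14430 → min 14430.
Length 4: M1..M4: k=1: 0+14430+39·5·35=21255; k=2: 8385+55685+39·43·35=122765; k=3: 15170+0+39·37·35=65675 → min 21255.
Optimal parenthesization: (M1((M2M3)M4)) with cost 21255.

21255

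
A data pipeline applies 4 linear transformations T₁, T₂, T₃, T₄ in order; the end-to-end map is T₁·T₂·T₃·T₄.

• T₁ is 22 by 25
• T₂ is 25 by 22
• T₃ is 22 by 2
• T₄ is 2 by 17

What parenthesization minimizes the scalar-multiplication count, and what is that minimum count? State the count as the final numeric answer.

Adjacent pairs: T₁T₂ = 22·25·22 = 12100; T₂T₃ = 25·22·2 = 1100; T₃T₄ = 22·2·17 = 748.
Length 3: T₁..T₃: k=1: 0+1100+22·25·2=2200; k=2: 12100+0+22·22·2=13068 → min 2200 | T₂..T₄: k=2: 0+748+25·22·17=10098; k=3: 1100+0+25·2·17=1950 → min 1950.
Length 4: T₁..T₄: k=1: 0+1950+22·25·17=11300; k=2: 12100+748+22·22·17=21076; k=3: 2200+0+22·2·17=2948 → min 2948.
Optimal parenthesization: ((T₁·(T₂·T₃))·T₄) with cost 2948.

2948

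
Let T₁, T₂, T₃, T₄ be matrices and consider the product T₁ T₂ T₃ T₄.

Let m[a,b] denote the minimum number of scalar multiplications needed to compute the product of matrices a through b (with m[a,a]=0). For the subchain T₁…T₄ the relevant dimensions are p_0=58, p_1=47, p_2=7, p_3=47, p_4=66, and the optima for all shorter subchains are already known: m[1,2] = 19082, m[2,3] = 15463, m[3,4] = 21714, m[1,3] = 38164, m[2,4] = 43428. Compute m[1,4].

m[1,4] = min over k∈[1,3] of m[1,k]+m[k+1,4]+p_{0}·p_k·p_{4}.
k=1: 0 + 43428 + 58·47·66 = 223344; k=2: 19082 + 21714 + 58·7·66 = 67592; k=3: 38164 + 0 + 58·47·66 = 218080.
Minimum: 67592 at k=2.

67592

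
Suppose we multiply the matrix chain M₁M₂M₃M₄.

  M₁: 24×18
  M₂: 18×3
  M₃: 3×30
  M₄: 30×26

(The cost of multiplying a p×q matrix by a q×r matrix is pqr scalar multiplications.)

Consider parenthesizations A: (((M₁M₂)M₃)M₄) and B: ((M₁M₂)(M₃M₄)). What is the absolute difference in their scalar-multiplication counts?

16668

Order A = (((M₁M₂)M₃)M₄): (M₁M₂): 24×18 by 18×3 → 24×3, cost 24·18·3 = 1296; ((M₁M₂)M₃): 24×3 by 3×30 → 24×30, cost 24·3·30 = 2160; cumulative 3456; (((M₁M₂)M₃)M₄): 24×30 by 30×26 → 24×26, cost 24·30·26 = 18720; cumulative 22176. Total 22176.
Order B = ((M₁M₂)(M₃M₄)): (M₁M₂): 24×18 by 18×3 → 24×3, cost 24·18·3 = 1296; (M₃M₄): 3×30 by 30×26 → 3×26, cost 3·30·26 = 2340; ((M₁M₂)(M₃M₄)): 24×3 by 3×26 → 24×26, cost 24·3·26 = 1872; cumulative 5508. Total 5508.
Difference: |22176 − 5508| = 16668.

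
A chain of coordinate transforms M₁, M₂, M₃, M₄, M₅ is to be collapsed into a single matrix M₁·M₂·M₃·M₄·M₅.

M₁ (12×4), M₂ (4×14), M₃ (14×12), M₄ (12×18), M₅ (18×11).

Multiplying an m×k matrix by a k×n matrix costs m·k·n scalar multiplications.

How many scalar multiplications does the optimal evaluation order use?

Adjacent pairs: M₁M₂ = 12·4·14 = 672; M₂M₃ = 4·14·12 = 672; M₃M₄ = 14·12·18 = 3024; M₄M₅ = 12·18·11 = 2376.
Length 3: M₁..M₃: k=1: 0+672+12·4·12=1248; k=2: 672+0+12·14·12=2688 → min 1248 | M₂..M₄: k=2: 0+3024+4·14·18=4032; k=3: 672+0+4·12·18=1536 → min 1536 | M₃..M₅: k=3: 0+2376+14·12·11=4224; k=4: 3024+0+14·18·11=5796 → min 4224.
Length 4: M₁..M₄: k=1: 0+1536+12·4·18=2400; k=2: 672+3024+12·14·18=6720; k=3: 1248+0+12·12·18=3840 → min 2400 | M₂..M₅: k=2: 0+4224+4·14·11=4840; k=3: 672+2376+4·12·11=3576; k=4: 1536+0+4·18·11=2328 → min 2328.
Length 5: M₁..M₅: k=1: 0+2328+12·4·11=2856; k=2: 672+4224+12·14·11=6744; k=3: 1248+2376+12·12·11=5208; k=4: 2400+0+12·18·11=4776 → min 2856.
Optimal order: (M₁·(((M₂·M₃)·M₄)·M₅)) with cost 2856.

2856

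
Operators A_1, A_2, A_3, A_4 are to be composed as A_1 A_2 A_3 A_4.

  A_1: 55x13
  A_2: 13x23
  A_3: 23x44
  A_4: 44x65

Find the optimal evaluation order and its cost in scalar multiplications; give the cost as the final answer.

Adjacent pairs: A_1A_2 = 55·13·23 = 16445; A_2A_3 = 13·23·44 = 13156; A_3A_4 = 23·44·65 = 65780.
Length 3: A_1..A_3: k=1: 0+13156+55·13·44=44616; k=2: 16445+0+55·23·44=72105 → min 44616 | A_2..A_4: k=2: 0+65780+13·23·65=85215; k=3: 13156+0+13·44·65=50336 → min 50336.
Length 4: A_1..A_4: k=1: 0+50336+55·13·65=96811; k=2: 16445+65780+55·23·65=164450; k=3: 44616+0+55·44·65=201916 → min 96811.
Optimal parenthesization: (A_1 ((A_2 A_3) A_4)) with cost 96811.

96811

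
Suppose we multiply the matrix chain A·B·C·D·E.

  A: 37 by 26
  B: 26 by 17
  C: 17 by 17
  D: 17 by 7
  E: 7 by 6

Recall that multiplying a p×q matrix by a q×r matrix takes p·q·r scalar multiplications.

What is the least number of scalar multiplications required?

10872

Adjacent pairs: AB = 37·26·17 = 16354; BC = 26·17·17 = 7514; CD = 17·17·7 = 2023; DE = 17·7·6 = 714.
Length 3: A..C: k=1: 0+7514+37·26·17=23868; k=2: 16354+0+37·17·17=27047 → min 23868 | B..D: k=2: 0+2023+26·17·7=5117; k=3: 7514+0+26·17·7=10608 → min 5117 | C..E: k=3: 0+714+17·17·6=2448; k=4: 2023+0+17·7·6=2737 → min 2448.
Length 4: A..D: k=1: 0+5117+37·26·7=11851; k=2: 16354+2023+37·17·7=22780; k=3: 23868+0+37·17·7=28271 → min 11851 | B..E: k=2: 0+2448+26·17·6=5100; k=3: 7514+714+26·17·6=10880; k=4: 5117+0+26·7·6=6209 → min 5100.
Length 5: A..E: k=1: 0+5100+37·26·6=10872; k=2: 16354+2448+37·17·6=22576; k=3: 23868+714+37·17·6=28356; k=4: 11851+0+37·7·6=13405 → min 10872.
Optimal order: (A·(B·(C·(D·E)))) with cost 10872.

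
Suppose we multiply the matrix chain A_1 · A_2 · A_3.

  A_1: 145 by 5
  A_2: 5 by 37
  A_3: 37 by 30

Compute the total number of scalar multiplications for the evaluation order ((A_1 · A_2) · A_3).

187775

(A_1 · A_2): 145×5 by 5×37 → 145×37, cost 145·5·37 = 26825
((A_1 · A_2) · A_3): 145×37 by 37×30 → 145×30, cost 145·37·30 = 160950; cumulative 187775
Total: 187775 scalar multiplications.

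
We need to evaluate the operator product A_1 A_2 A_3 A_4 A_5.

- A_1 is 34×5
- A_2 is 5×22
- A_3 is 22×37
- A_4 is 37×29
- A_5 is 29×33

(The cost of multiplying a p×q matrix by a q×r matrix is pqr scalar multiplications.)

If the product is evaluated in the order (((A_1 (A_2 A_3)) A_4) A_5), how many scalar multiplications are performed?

79380

(A_2 A_3): 5×22 by 22×37 → 5×37, cost 5·22·37 = 4070
(A_1 (A_2 A_3)): 34×5 by 5×37 → 34×37, cost 34·5·37 = 6290; cumulative 10360
((A_1 (A_2 A_3)) A_4): 34×37 by 37×29 → 34×29, cost 34·37·29 = 36482; cumulative 46842
(((A_1 (A_2 A_3)) A_4) A_5): 34×29 by 29×33 → 34×33, cost 34·29·33 = 32538; cumulative 79380
Total: 79380 scalar multiplications.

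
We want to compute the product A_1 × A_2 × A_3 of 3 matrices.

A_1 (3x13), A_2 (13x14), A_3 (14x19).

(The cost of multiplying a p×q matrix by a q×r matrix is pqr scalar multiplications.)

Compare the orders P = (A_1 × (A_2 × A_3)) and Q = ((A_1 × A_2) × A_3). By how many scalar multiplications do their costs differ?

Order P = (A_1 × (A_2 × A_3)): (A_2 × A_3): 13×14 by 14×19 → 13×19, cost 13·14·19 = 3458; (A_1 × (A_2 × A_3)): 3×13 by 13×19 → 3×19, cost 3·13·19 = 741; cumulative 4199. Total 4199.
Order Q = ((A_1 × A_2) × A_3): (A_1 × A_2): 3×13 by 13×14 → 3×14, cost 3·13·14 = 546; ((A_1 × A_2) × A_3): 3×14 by 14×19 → 3×19, cost 3·14·19 = 798; cumulative 1344. Total 1344.
Difference: |4199 − 1344| = 2855.

2855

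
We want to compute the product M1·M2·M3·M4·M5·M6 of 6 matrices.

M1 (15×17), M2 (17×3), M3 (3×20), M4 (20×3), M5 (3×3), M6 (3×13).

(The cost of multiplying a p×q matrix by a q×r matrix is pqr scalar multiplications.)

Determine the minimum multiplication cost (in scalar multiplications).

Adjacent pairs: M1M2 = 15·17·3 = 765; M2M3 = 17·3·20 = 1020; M3M4 = 3·20·3 = 180; M4M5 = 20·3·3 = 180; M5M6 = 3·3·13 = 117.
Length 3: M1..M3: k=1: 0+1020+15·17·20=6120; k=2: 765+0+15·3·20=1665 → min 1665 | M2..M4: k=2: 0+180+17·3·3=333; k=3: 1020+0+17·20·3=2040 → min 333 | M3..M5: k=3: 0+180+3·20·3=360; k=4: 180+0+3·3·3=207 → min 207 | M4..M6: k=4: 0+117+20·3·13=897; k=5: 180+0+20·3·13=960 → min 897.
Length 4: M1..M4: k=1: 0+333+15·17·3=1098; k=2: 765+180+15·3·3=1080; k=3: 1665+0+15·20·3=2565 → min 1080 | M2..M5: k=2: 0+207+17·3·3=360; k=3: 1020+180+17·20·3=2220; k=4: 333+0+17·3·3=486 → min 360 | M3..M6: k=3: 0+897+3·20·13=1677; k=4: 180+117+3·3·13=414; k=5: 207+0+3·3·13=324 → min 324.
Length 5: M1..M5: k=1: 0+360+15·17·3=1125; k=2: 765+207+15·3·3=1107; k=3: 1665+180+15·20·3=2745; k=4: 1080+0+15·3·3=1215 → min 1107 | M2..M6: k=2: 0+324+17·3·13=987; k=3: 1020+897+17·20·13=6337; k=4: 333+117+17·3·13=1113; k=5: 360+0+17·3·13=1023 → min 987.
Length 6: M1..M6: k=1: 0+987+15·17·13=4302; k=2: 765+324+15·3·13=1674; k=3: 1665+897+15·20·13=6462; k=4: 1080+117+15·3·13=1782; k=5: 1107+0+15·3·13=1692 → min 1674.
Optimal order: ((M1·M2)·(((M3·M4)·M5)·M6)) with cost 1674.

1674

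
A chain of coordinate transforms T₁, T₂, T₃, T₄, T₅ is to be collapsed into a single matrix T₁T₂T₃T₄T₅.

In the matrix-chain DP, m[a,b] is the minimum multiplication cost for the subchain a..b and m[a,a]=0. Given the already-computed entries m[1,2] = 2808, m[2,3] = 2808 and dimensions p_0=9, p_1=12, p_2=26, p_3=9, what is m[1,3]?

3780

m[1,3] = min over k∈[1,2] of m[1,k]+m[k+1,3]+p_{0}·p_k·p_{3}.
k=1: 0 + 2808 + 9·12·9 = 3780; k=2: 2808 + 0 + 9·26·9 = 4914.
Minimum: 3780 at k=1.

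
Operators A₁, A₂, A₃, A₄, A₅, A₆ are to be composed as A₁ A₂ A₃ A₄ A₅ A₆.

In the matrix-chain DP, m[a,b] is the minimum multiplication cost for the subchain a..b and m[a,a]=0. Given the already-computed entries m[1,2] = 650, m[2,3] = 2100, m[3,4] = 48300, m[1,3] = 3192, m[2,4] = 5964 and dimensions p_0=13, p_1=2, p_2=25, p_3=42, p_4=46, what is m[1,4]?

m[1,4] = min over k∈[1,3] of m[1,k]+m[k+1,4]+p_{0}·p_k·p_{4}.
k=1: 0 + 5964 + 13·2·46 = 7160; k=2: 650 + 48300 + 13·25·46 = 63900; k=3: 3192 + 0 + 13·42·46 = 28308.
Minimum: 7160 at k=1.

7160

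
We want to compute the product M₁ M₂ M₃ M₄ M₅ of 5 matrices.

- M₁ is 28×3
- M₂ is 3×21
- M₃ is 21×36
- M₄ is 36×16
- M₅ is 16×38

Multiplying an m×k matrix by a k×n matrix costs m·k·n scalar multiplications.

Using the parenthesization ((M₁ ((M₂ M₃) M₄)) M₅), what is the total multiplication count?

22364

(M₂ M₃): 3×21 by 21×36 → 3×36, cost 3·21·36 = 2268
((M₂ M₃) M₄): 3×36 by 36×16 → 3×16, cost 3·36·16 = 1728; cumulative 3996
(M₁ ((M₂ M₃) M₄)): 28×3 by 3×16 → 28×16, cost 28·3·16 = 1344; cumulative 5340
((M₁ ((M₂ M₃) M₄)) M₅): 28×16 by 16×38 → 28×38, cost 28·16·38 = 17024; cumulative 22364
Total: 22364 scalar multiplications.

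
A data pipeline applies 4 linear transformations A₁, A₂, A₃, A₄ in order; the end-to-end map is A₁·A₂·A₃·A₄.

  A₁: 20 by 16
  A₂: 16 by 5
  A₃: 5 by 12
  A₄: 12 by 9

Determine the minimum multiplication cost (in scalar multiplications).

3040

Adjacent pairs: A₁A₂ = 20·16·5 = 1600; A₂A₃ = 16·5·12 = 960; A₃A₄ = 5·12·9 = 540.
Length 3: A₁..A₃: k=1: 0+960+20·16·12=4800; k=2: 1600+0+20·5·12=2800 → min 2800 | A₂..A₄: k=2: 0+540+16·5·9=1260; k=3: 960+0+16·12·9=2688 → min 1260.
Length 4: A₁..A₄: k=1: 0+1260+20·16·9=4140; k=2: 1600+540+20·5·9=3040; k=3: 2800+0+20·12·9=4960 → min 3040.
Optimal order: ((A₁·A₂)·(A₃·A₄)) with cost 3040.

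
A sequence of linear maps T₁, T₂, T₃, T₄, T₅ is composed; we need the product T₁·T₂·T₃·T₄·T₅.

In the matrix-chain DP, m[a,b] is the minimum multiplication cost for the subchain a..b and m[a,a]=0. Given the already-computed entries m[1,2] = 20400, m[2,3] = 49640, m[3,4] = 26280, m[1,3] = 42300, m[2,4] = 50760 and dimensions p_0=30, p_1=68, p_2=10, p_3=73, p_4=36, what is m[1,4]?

m[1,4] = min over k∈[1,3] of m[1,k]+m[k+1,4]+p_{0}·p_k·p_{4}.
k=1: 0 + 50760 + 30·68·36 = 124200; k=2: 20400 + 26280 + 30·10·36 = 57480; k=3: 42300 + 0 + 30·73·36 = 121140.
Minimum: 57480 at k=2.

57480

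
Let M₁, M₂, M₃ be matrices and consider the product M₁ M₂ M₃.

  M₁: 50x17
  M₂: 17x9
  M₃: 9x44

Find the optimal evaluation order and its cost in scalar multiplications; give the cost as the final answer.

(M₁ (M₂ M₃)): cost 44132.
((M₁ M₂) M₃): cost 27450.
Optimal: ((M₁ M₂) M₃) with cost 27450.

27450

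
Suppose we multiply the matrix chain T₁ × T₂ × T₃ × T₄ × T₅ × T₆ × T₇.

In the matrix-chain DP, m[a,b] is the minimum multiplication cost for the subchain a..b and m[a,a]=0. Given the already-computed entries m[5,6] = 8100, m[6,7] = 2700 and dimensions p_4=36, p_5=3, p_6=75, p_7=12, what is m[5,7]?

m[5,7] = min over k∈[5,6] of m[5,k]+m[k+1,7]+p_{4}·p_k·p_{7}.
k=5: 0 + 2700 + 36·3·12 = 3996; k=6: 8100 + 0 + 36·75·12 = 40500.
Minimum: 3996 at k=5.

3996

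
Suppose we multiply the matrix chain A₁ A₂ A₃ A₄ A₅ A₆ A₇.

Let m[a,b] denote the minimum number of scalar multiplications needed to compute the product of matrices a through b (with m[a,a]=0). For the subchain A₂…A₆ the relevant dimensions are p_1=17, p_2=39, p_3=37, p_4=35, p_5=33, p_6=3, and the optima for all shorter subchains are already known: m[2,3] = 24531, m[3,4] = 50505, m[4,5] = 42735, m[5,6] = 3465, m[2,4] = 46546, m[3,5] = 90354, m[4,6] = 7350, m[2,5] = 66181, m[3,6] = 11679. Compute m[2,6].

13668

m[2,6] = min over k∈[2,5] of m[2,k]+m[k+1,6]+p_{1}·p_k·p_{6}.
k=2: 0 + 11679 + 17·39·3 = 13668; k=3: 24531 + 7350 + 17·37·3 = 33768; k=4: 46546 + 3465 + 17·35·3 = 51796; k=5: 66181 + 0 + 17·33·3 = 67864.
Minimum: 13668 at k=2.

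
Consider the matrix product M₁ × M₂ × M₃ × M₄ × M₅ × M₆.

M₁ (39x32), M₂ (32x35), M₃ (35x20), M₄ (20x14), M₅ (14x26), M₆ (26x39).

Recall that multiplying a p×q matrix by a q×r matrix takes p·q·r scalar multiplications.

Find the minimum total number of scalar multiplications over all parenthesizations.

78442

Adjacent pairs: M₁M₂ = 39·32·35 = 43680; M₂M₃ = 32·35·20 = 22400; M₃M₄ = 35·20·14 = 9800; M₄M₅ = 20·14·26 = 7280; M₅M₆ = 14·26·39 = 14196.
Length 3: M₁..M₃: k=1: 0+22400+39·32·20=47360; k=2: 43680+0+39·35·20=70980 → min 47360 | M₂..M₄: k=2: 0+9800+32·35·14=25480; k=3: 22400+0+32·20·14=31360 → min 25480 | M₃..M₅: k=3: 0+7280+35·20·26=25480; k=4: 9800+0+35·14·26=22540 → min 22540 | M₄..M₆: k=4: 0+14196+20·14·39=25116; k=5: 7280+0+20·26·39=27560 → min 25116.
Length 4: M₁..M₄: k=1: 0+25480+39·32·14=42952; k=2: 43680+9800+39·35·14=72590; k=3: 47360+0+39·20·14=58280 → min 42952 | M₂..M₅: k=2: 0+22540+32·35·26=51660; k=3: 22400+7280+32·20·26=46320; k=4: 25480+0+32·14·26=37128 → min 37128 | M₃..M₆: k=3: 0+25116+35·20·39=52416; k=4: 9800+14196+35·14·39=43106; k=5: 22540+0+35·26·39=58030 → min 43106.
Length 5: M₁..M₅: k=1: 0+37128+39·32·26=69576; k=2: 43680+22540+39·35·26=101710; k=3: 47360+7280+39·20·26=74920; k=4: 42952+0+39·14·26=57148 → min 57148 | M₂..M₆: k=2: 0+43106+32·35·39=86786; k=3: 22400+25116+32·20·39=72476; k=4: 25480+14196+32·14·39=57148; k=5: 37128+0+32·26·39=69576 → min 57148.
Length 6: M₁..M₆: k=1: 0+57148+39·32·39=105820; k=2: 43680+43106+39·35·39=140021; k=3: 47360+25116+39·20·39=102896; k=4: 42952+14196+39·14·39=78442; k=5: 57148+0+39·26·39=96694 → min 78442.
Optimal order: ((M₁ × (M₂ × (M₃ × M₄))) × (M₅ × M₆)) with cost 78442.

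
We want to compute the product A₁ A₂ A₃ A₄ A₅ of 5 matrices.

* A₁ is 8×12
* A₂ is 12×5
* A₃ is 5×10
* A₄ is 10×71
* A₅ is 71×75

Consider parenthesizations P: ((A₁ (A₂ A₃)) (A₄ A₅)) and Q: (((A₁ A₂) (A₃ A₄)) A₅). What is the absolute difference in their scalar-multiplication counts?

11340

Order P = ((A₁ (A₂ A₃)) (A₄ A₅)): (A₂ A₃): 12×5 by 5×10 → 12×10, cost 12·5·10 = 600; (A₁ (A₂ A₃)): 8×12 by 12×10 → 8×10, cost 8·12·10 = 960; cumulative 1560; (A₄ A₅): 10×71 by 71×75 → 10×75, cost 10·71·75 = 53250; ((A₁ (A₂ A₃)) (A₄ A₅)): 8×10 by 10×75 → 8×75, cost 8·10·75 = 6000; cumulative 60810. Total 60810.
Order Q = (((A₁ A₂) (A₃ A₄)) A₅): (A₁ A₂): 8×12 by 12×5 → 8×5, cost 8·12·5 = 480; (A₃ A₄): 5×10 by 10×71 → 5×71, cost 5·10·71 = 3550; ((A₁ A₂) (A₃ A₄)): 8×5 by 5×71 → 8×71, cost 8·5·71 = 2840; cumulative 6870; (((A₁ A₂) (A₃ A₄)) A₅): 8×71 by 71×75 → 8×75, cost 8·71·75 = 42600; cumulative 49470. Total 49470.
Difference: |60810 − 49470| = 11340.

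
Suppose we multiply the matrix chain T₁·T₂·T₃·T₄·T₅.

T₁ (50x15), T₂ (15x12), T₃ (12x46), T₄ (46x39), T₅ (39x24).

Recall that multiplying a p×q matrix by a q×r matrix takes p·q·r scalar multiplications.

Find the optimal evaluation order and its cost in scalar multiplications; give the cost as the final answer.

Adjacent pairs: T₁T₂ = 50·15·12 = 9000; T₂T₃ = 15·12·46 = 8280; T₃T₄ = 12·46·39 = 21528; T₄T₅ = 46·39·24 = 43056.
Length 3: T₁..T₃: k=1: 0+8280+50·15·46=42780; k=2: 9000+0+50·12·46=36600 → min 36600 | T₂..T₄: k=2: 0+21528+15·12·39=28548; k=3: 8280+0+15·46·39=35190 → min 28548 | T₃..T₅: k=3: 0+43056+12·46·24=56304; k=4: 21528+0+12·39·24=32760 → min 32760.
Length 4: T₁..T₄: k=1: 0+28548+50·15·39=57798; k=2: 9000+21528+50·12·39=53928; k=3: 36600+0+50·46·39=126300 → min 53928 | T₂..T₅: k=2: 0+32760+15·12·24=37080; k=3: 8280+43056+15·46·24=67896; k=4: 28548+0+15·39·24=42588 → min 37080.
Length 5: T₁..T₅: k=1: 0+37080+50·15·24=55080; k=2: 9000+32760+50·12·24=56160; k=3: 36600+43056+50·46·24=134856; k=4: 53928+0+50·39·24=100728 → min 55080.
Optimal parenthesization: (T₁·(T₂·((T₃·T₄)·T₅))) with cost 55080.

55080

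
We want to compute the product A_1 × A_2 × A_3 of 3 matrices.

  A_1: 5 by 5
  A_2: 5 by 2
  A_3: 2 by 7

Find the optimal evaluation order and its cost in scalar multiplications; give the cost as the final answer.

120

(A_1 × (A_2 × A_3)): cost 245.
((A_1 × A_2) × A_3): cost 120.
Optimal: ((A_1 × A_2) × A_3) with cost 120.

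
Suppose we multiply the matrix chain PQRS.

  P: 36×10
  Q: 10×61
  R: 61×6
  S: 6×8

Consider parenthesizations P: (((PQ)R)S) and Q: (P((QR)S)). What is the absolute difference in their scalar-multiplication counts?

29844

Order P = (((PQ)R)S): (PQ): 36×10 by 10×61 → 36×61, cost 36·10·61 = 21960; ((PQ)R): 36×61 by 61×6 → 36×6, cost 36·61·6 = 13176; cumulative 35136; (((PQ)R)S): 36×6 by 6×8 → 36×8, cost 36·6·8 = 1728; cumulative 36864. Total 36864.
Order Q = (P((QR)S)): (QR): 10×61 by 61×6 → 10×6, cost 10·61·6 = 3660; ((QR)S): 10×6 by 6×8 → 10×8, cost 10·6·8 = 480; cumulative 4140; (P((QR)S)): 36×10 by 10×8 → 36×8, cost 36·10·8 = 2880; cumulative 7020. Total 7020.
Difference: |36864 − 7020| = 29844.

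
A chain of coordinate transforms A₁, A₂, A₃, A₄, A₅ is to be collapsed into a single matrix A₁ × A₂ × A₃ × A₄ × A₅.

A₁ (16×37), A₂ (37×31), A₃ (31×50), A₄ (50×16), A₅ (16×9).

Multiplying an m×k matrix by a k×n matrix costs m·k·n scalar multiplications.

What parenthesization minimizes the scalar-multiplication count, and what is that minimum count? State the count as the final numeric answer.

36801

Adjacent pairs: A₁A₂ = 16·37·31 = 18352; A₂A₃ = 37·31·50 = 57350; A₃A₄ = 31·50·16 = 24800; A₄A₅ = 50·16·9 = 7200.
Length 3: A₁..A₃: k=1: 0+57350+16·37·50=86950; k=2: 18352+0+16·31·50=43152 → min 43152 | A₂..A₄: k=2: 0+24800+37·31·16=43152; k=3: 57350+0+37·50·16=86950 → min 43152 | A₃..A₅: k=3: 0+7200+31·50·9=21150; k=4: 24800+0+31·16·9=29264 → min 21150.
Length 4: A₁..A₄: k=1: 0+43152+16·37·16=52624; k=2: 18352+24800+16·31·16=51088; k=3: 43152+0+16·50·16=55952 → min 51088 | A₂..A₅: k=2: 0+21150+37·31·9=31473; k=3: 57350+7200+37·50·9=81200; k=4: 43152+0+37·16·9=48480 → min 31473.
Length 5: A₁..A₅: k=1: 0+31473+16·37·9=36801; k=2: 18352+21150+16·31·9=43966; k=3: 43152+7200+16·50·9=57552; k=4: 51088+0+16·16·9=53392 → min 36801.
Optimal parenthesization: (A₁ × (A₂ × (A₃ × (A₄ × A₅)))) with cost 36801.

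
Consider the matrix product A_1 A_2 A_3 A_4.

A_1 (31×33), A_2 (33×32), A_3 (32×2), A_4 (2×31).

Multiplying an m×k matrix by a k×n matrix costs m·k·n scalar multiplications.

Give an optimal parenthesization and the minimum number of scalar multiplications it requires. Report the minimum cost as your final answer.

Adjacent pairs: A_1A_2 = 31·33·32 = 32736; A_2A_3 = 33·32·2 = 2112; A_3A_4 = 32·2·31 = 1984.
Length 3: A_1..A_3: k=1: 0+2112+31·33·2=4158; k=2: 32736+0+31·32·2=34720 → min 4158 | A_2..A_4: k=2: 0+1984+33·32·31=34720; k=3: 2112+0+33·2·31=4158 → min 4158.
Length 4: A_1..A_4: k=1: 0+4158+31·33·31=35871; k=2: 32736+1984+31·32·31=65472; k=3: 4158+0+31·2·31=6080 → min 6080.
Optimal parenthesization: ((A_1 (A_2 A_3)) A_4) with cost 6080.

6080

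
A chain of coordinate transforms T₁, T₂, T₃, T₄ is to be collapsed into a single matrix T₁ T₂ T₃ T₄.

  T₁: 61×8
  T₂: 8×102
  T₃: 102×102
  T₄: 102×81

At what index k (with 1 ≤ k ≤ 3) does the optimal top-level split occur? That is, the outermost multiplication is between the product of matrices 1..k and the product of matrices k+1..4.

1

Adjacent pairs: T₁T₂ = 61·8·102 = 49776; T₂T₃ = 8·102·102 = 83232; T₃T₄ = 102·102·81 = 842724.
Length 3: T₁..T₃: k=1: 0+83232+61·8·102=133008; k=2: 49776+0+61·102·102=684420 → min 133008 | T₂..T₄: k=2: 0+842724+8·102·81=908820; k=3: 83232+0+8·102·81=149328 → min 149328.
Top-level splits: k=1: (T₁..T₁)·(T₂..T₄) → 0+149328+61·8·81 = 188856; k=2: (T₁..T₂)·(T₃..T₄) → 49776+842724+61·102·81 = 1396482; k=3: (T₁..T₃)·(T₄..T₄) → 133008+0+61·102·81 = 636990.
Best split is after T₁, i.e. k = 1.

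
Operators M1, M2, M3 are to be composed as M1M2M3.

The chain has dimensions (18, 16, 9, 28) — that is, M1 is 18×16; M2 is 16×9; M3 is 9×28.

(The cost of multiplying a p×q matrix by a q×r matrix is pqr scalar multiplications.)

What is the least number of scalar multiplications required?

Order (M1(M2M3)): (M2M3): 16×9 by 9×28 → 16×28, cost 16·9·28 = 4032; (M1(M2M3)): 18×16 by 16×28 → 18×28, cost 18·16·28 = 8064; cumulative 12096. Total 12096.
Order ((M1M2)M3): (M1M2): 18×16 by 16×9 → 18×9, cost 18·16·9 = 2592; ((M1M2)M3): 18×9 by 9×28 → 18×28, cost 18·9·28 = 4536; cumulative 7128. Total 7128.
Minimum: 7128.

7128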